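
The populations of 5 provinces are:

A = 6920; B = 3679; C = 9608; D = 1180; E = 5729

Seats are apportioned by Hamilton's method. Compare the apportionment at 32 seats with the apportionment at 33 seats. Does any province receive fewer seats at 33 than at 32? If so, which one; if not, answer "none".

D

At 32 seats: A 8, B 4, C 11, D 2, E 7.
At 33 seats: A 8, B 5, C 12, D 1, E 7.
D drops from 2 to 1.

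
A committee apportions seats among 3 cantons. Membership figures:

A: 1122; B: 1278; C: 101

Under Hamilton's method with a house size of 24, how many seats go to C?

The standard divisor is 2501/24 ≈ 104.208.
Standard quotas: A 10.767, B 12.264, C 0.969.
Lower quotas: A 10, B 12, C 0 (sum 22, leaving 2 seats).
Remainders in descending order: C 0.969, A 0.767, B 0.264.
The surplus seats go to C, A.
C receives 1.

1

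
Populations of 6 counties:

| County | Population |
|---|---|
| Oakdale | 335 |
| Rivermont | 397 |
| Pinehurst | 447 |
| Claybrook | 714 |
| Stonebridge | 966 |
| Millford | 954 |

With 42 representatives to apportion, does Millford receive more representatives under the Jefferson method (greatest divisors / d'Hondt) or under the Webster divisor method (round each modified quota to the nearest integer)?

Jefferson

Jefferson: Oakdale 3, Rivermont 4, Pinehurst 5, Claybrook 8, Stonebridge 11, Millford 11.
Webster: Oakdale 4, Rivermont 4, Pinehurst 5, Claybrook 8, Stonebridge 11, Millford 10.
Millford gets 11 under Jefferson and 10 under Webster.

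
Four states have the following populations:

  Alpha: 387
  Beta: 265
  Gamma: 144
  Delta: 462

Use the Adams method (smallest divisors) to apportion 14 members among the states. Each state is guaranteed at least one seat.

Standard divisor 1258/14 ≈ 89.857; standard quotas: Alpha 4.307, Beta 2.949, Gamma 1.603, Delta 5.141.
Rounding up gives 5, 3, 2, 6 = 16 seats, so the divisor must be adjusted.
With modified divisor 100: modified quotas Alpha 3.870, Beta 2.650, Gamma 1.440, Delta 4.620.
Rounding up: Alpha 4, Beta 3, Gamma 2, Delta 5 (total 14).

Alpha 4, Beta 3, Gamma 2, Delta 5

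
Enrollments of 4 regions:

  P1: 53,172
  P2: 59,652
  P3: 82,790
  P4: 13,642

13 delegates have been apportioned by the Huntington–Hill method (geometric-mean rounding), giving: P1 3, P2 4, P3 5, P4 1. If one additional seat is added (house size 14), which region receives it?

P1

Priority for the next seat is population ÷ (√(s·(s+1))).
Priorities: P1 15349.434, P2 13338.593, P3 15115.317, P4 9646.351.
Highest priority: P1.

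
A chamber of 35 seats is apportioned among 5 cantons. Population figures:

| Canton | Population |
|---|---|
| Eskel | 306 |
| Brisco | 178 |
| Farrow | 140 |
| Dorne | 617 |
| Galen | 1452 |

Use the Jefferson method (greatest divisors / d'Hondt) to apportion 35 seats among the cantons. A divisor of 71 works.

With modified divisor 71: modified quotas Eskel 4.310, Brisco 2.507, Farrow 1.972, Dorne 8.690, Galen 20.451.
Rounding down: Eskel 4, Brisco 2, Farrow 1, Dorne 8, Galen 20 (total 35).

Eskel=4; Brisco=2; Farrow=1; Dorne=8; Galen=20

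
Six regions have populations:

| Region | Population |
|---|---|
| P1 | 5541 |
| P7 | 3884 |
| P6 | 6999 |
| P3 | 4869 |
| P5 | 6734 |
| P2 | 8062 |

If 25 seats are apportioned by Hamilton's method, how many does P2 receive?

5

Total 36089; standard divisor 36089/25 ≈ 1443.56.
Standard quotas: P1 3.8384, P7 2.6906, P6 4.8484, P3 3.3729, P5 4.6649, P2 5.5848.
Lower quotas: P1 3, P7 2, P6 4, P3 3, P5 4, P2 5 (sum 21, leaving 4 seats).
Remainders in descending order: P6 0.8484, P1 0.8384, P7 0.6906, P5 0.6649, P2 0.5848, P3 0.3729.
Largest remainders: P6, P1, P7, P5 receive the extra seats.
P2 receives 5.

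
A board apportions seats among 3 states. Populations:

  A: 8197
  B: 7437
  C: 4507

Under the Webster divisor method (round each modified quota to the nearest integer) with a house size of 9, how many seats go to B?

Standard divisor 20141/9 ≈ 2237.889; standard quotas: A 3.663, B 3.323, C 2.014.
Rounding to the nearest integer gives A 4, B 3, C 2 — total 9, matching the house size, so no adjustment is needed.
B receives 3.

3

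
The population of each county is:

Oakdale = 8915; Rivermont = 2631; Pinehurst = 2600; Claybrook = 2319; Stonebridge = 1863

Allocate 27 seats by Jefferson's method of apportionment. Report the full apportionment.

Standard divisor 18328/27 ≈ 678.815; standard quotas: Oakdale 13.133, Rivermont 3.876, Pinehurst 3.830, Claybrook 3.416, Stonebridge 2.744.
Rounding down gives 13, 3, 3, 3, 2 = 24 seats, so the divisor must be adjusted.
With modified divisor 630: modified quotas Oakdale 14.151, Rivermont 4.176, Pinehurst 4.127, Claybrook 3.681, Stonebridge 2.957.
Rounding down: Oakdale 14, Rivermont 4, Pinehurst 4, Claybrook 3, Stonebridge 2 (total 27).

Oakdale 14, Rivermont 4, Pinehurst 4, Claybrook 3, Stonebridge 2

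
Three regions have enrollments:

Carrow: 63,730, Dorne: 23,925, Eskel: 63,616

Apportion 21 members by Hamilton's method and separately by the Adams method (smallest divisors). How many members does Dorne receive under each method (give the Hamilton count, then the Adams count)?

Hamilton: Carrow 9, Dorne 3, Eskel 9.
Adams: Carrow 9, Dorne 4, Eskel 8.
Dorne gets 3 under Hamilton and 4 under Adams.

3 and 4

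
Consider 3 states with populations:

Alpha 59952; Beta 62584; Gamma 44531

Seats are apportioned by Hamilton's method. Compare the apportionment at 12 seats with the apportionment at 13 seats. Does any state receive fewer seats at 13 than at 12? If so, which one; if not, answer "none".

none

At 12 seats: Alpha 4, Beta 5, Gamma 3.
At 13 seats: Alpha 5, Beta 5, Gamma 3.
No state's allocation decreased.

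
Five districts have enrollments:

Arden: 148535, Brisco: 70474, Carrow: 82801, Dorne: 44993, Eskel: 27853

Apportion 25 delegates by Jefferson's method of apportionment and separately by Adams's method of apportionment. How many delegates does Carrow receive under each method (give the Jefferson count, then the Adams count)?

Jefferson: Arden 10, Brisco 5, Carrow 5, Dorne 3, Eskel 2.
Adams: Arden 9, Brisco 5, Carrow 6, Dorne 3, Eskel 2.
Carrow gets 5 under Jefferson and 6 under Adams.

5 and 6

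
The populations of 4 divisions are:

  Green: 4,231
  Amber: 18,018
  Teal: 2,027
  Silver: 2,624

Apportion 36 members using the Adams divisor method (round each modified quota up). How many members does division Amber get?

Standard divisor 26900/36 ≈ 747.222; standard quotas: Green 5.662, Amber 24.113, Teal 2.713, Silver 3.512.
Rounding up gives 6, 25, 3, 4 = 38 seats, so the divisor must be adjusted.
With modified divisor 800: modified quotas Green 5.289, Amber 22.523, Teal 2.534, Silver 3.280.
Rounding up: Green 6, Amber 23, Teal 3, Silver 4 (total 36).
Amber receives 23.

23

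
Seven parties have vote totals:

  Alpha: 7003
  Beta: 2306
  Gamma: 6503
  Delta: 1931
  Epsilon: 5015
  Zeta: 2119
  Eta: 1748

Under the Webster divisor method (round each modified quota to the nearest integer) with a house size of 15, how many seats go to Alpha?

Standard divisor 26625/15 ≈ 1775; standard quotas: Alpha 3.945, Beta 1.299, Gamma 3.664, Delta 1.088, Epsilon 2.825, Zeta 1.194, Eta 0.985.
Rounding to the nearest integer gives Alpha 4, Beta 1, Gamma 4, Delta 1, Epsilon 3, Zeta 1, Eta 1 — total 15, matching the house size, so no adjustment is needed.
Alpha receives 4.

4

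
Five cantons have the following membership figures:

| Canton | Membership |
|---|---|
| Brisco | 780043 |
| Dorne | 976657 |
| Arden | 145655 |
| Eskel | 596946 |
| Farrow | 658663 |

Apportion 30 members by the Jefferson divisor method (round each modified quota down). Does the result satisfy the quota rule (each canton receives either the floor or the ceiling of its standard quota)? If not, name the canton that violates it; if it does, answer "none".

none

Standard quotas: Brisco 7.410, Dorne 9.278, Arden 1.384, Eskel 5.671, Farrow 6.257.
Jefferson allocation: Brisco 7, Dorne 10, Arden 1, Eskel 6, Farrow 6.
Every allocation lies between the lower and upper quota.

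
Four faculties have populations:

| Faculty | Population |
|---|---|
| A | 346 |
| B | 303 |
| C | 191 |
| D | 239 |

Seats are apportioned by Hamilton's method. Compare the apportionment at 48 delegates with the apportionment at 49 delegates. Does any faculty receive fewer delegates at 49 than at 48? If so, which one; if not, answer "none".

C

At 48 seats: A 15, B 13, C 9, D 11.
At 49 seats: A 16, B 14, C 8, D 11.
C drops from 9 to 8.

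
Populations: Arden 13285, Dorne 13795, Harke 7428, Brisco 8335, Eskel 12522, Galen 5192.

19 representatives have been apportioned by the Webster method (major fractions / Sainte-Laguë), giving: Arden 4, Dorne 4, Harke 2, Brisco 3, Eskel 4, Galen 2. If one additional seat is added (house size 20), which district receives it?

Priority for the next seat is population ÷ (current seats + 0.5).
Priorities: Arden 2952.222, Dorne 3065.556, Harke 2971.200, Brisco 2381.429, Eskel 2782.667, Galen 2076.800.
Highest priority: Dorne.

Dorne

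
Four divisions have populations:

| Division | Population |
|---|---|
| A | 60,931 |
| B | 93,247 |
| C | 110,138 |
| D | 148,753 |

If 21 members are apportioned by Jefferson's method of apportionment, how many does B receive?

5

Standard divisor 413069/21 ≈ 19669.952; standard quotas: A 3.098, B 4.741, C 5.599, D 7.562.
Rounding down gives 3, 4, 5, 7 = 19 seats, so the divisor must be adjusted.
With modified divisor 18500: modified quotas A 3.294, B 5.040, C 5.953, D 8.041.
Rounding down: A 3, B 5, C 5, D 8 (total 21).
B receives 5.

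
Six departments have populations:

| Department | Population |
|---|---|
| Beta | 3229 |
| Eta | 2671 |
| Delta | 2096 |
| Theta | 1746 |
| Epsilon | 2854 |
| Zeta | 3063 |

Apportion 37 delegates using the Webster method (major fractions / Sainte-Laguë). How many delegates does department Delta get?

Standard divisor 15659/37 ≈ 423.216; standard quotas: Beta 7.630, Eta 6.311, Delta 4.953, Theta 4.126, Epsilon 6.744, Zeta 7.237.
Rounding to the nearest integer gives Beta 8, Eta 6, Delta 5, Theta 4, Epsilon 7, Zeta 7 — total 37, matching the house size, so no adjustment is needed.
Delta receives 5.

5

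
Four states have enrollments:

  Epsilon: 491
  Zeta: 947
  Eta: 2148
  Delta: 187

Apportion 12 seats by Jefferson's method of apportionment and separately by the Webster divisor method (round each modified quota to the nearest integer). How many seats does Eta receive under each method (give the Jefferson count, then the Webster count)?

Jefferson: Epsilon 1, Zeta 3, Eta 8, Delta 0.
Webster: Epsilon 1, Zeta 3, Eta 7, Delta 1.
Eta gets 8 under Jefferson and 7 under Webster.

8 and 7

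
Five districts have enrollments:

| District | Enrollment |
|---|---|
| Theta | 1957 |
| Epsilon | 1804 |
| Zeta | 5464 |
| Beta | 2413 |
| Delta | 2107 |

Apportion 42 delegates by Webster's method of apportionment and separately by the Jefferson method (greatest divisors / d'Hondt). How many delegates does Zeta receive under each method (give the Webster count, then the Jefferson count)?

17 and 18

Webster: Theta 6, Epsilon 6, Zeta 17, Beta 7, Delta 6.
Jefferson: Theta 6, Epsilon 5, Zeta 18, Beta 7, Delta 6.
Zeta gets 17 under Webster and 18 under Jefferson.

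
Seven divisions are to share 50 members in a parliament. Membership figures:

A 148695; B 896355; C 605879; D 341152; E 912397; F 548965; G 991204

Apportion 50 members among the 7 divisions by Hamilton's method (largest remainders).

The standard divisor is 4444647/50 ≈ 88892.94.
Standard quotas: A 1.6727, B 10.0835, C 6.8158, D 3.8378, E 10.2640, F 6.1756, G 11.1505.
Lower quotas: A 1, B 10, C 6, D 3, E 10, F 6, G 11 (sum 47, leaving 3 seats).
Remainders in descending order: D 0.8378, C 0.8158, A 0.6727, E 0.2640, F 0.1756, G 0.1505, B 0.0835.
Largest remainders: D, C, A receive the extra seats.

A 2, B 10, C 7, D 4, E 10, F 6, G 11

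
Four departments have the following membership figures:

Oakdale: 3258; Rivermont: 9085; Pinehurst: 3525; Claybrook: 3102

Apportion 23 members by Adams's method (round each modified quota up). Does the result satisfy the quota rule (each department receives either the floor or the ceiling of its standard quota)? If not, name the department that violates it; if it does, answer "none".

none

Standard quotas: Oakdale 3.950, Rivermont 11.015, Pinehurst 4.274, Claybrook 3.761.
Adams allocation: Oakdale 4, Rivermont 11, Pinehurst 4, Claybrook 4.
Every allocation lies between the lower and upper quota.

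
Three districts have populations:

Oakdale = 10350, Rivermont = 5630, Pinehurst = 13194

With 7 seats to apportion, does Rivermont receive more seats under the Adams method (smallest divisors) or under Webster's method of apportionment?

Adams: Oakdale 2, Rivermont 2, Pinehurst 3.
Webster: Oakdale 3, Rivermont 1, Pinehurst 3.
Rivermont gets 2 under Adams and 1 under Webster.

Adams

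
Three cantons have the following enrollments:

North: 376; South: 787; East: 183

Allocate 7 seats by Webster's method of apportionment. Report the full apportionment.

North 2, South 4, East 1

Standard divisor 1346/7 ≈ 192.286; standard quotas: North 1.955, South 4.093, East 0.952.
Rounding to the nearest integer gives North 2, South 4, East 1 — total 7, matching the house size, so no adjustment is needed.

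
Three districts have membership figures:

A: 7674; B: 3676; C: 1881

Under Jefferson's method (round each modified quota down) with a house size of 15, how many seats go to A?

9

Standard divisor 13231/15 ≈ 882.067; standard quotas: A 8.700, B 4.167, C 2.132.
Rounding down gives 8, 4, 2 = 14 seats, so the divisor must be adjusted.
With modified divisor 800: modified quotas A 9.592, B 4.595, C 2.351.
Rounding down: A 9, B 4, C 2 (total 15).
A receives 9.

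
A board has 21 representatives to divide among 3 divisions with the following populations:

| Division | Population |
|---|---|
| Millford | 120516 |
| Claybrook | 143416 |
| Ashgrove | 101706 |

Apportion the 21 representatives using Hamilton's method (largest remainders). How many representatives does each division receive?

Standard divisor: 365638 ÷ 21 ≈ 17411.333.
Standard quotas: Millford 6.9217, Claybrook 8.2369, Ashgrove 5.8414.
Lower quotas: Millford 6, Claybrook 8, Ashgrove 5 (sum 19, leaving 2 seats).
Remainders in descending order: Millford 0.9217, Ashgrove 0.8414, Claybrook 0.2369.
The surplus seats go to Millford, Ashgrove.

Millford 7; Claybrook 8; Ashgrove 6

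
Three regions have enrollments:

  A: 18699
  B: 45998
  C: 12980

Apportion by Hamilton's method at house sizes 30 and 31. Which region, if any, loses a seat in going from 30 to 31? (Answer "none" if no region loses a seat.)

none

At 30 seats: A 7, B 18, C 5.
At 31 seats: A 8, B 18, C 5.
No region's allocation decreased.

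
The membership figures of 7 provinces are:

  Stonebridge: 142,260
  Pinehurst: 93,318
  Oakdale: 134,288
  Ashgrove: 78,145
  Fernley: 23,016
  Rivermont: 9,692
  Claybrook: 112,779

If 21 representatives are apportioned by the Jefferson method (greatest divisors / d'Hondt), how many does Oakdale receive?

Standard divisor 593498/21 ≈ 28261.81; standard quotas: Stonebridge 5.034, Pinehurst 3.302, Oakdale 4.752, Ashgrove 2.765, Fernley 0.814, Rivermont 0.343, Claybrook 3.991.
Rounding down gives 5, 3, 4, 2, 0, 0, 3 = 17 seats, so the divisor must be adjusted.
With modified divisor 23500: modified quotas Stonebridge 6.054, Pinehurst 3.971, Oakdale 5.714, Ashgrove 3.325, Fernley 0.979, Rivermont 0.412, Claybrook 4.799.
Rounding down: Stonebridge 6, Pinehurst 3, Oakdale 5, Ashgrove 3, Fernley 0, Rivermont 0, Claybrook 4 (total 21).
Oakdale receives 5.

5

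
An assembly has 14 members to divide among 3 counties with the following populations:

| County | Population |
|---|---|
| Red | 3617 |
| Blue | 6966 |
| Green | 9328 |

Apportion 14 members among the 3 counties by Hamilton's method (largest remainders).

Standard divisor: 19911 ÷ 14 ≈ 1422.214.
Standard quotas: Red 2.5432, Blue 4.8980, Green 6.5588.
Lower quotas: Red 2, Blue 4, Green 6 (sum 12, leaving 2 seats).
Remainders in descending order: Blue 0.8980, Green 0.5588, Red 0.5432.
Largest remainders: Blue, Green receive the extra seats.

Red 2, Blue 5, Green 7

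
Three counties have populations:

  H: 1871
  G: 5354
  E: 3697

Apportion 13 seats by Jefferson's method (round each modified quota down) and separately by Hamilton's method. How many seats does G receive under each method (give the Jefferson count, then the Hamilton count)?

7 and 6

Jefferson: H 2, G 7, E 4.
Hamilton: H 2, G 6, E 5.
G gets 7 under Jefferson and 6 under Hamilton.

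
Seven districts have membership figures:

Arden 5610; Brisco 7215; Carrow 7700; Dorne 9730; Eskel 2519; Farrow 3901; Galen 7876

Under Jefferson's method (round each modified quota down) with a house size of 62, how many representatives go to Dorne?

Standard divisor 44551/62 ≈ 718.565; standard quotas: Arden 7.807, Brisco 10.041, Carrow 10.716, Dorne 13.541, Eskel 3.506, Farrow 5.429, Galen 10.961.
Rounding down gives 7, 10, 10, 13, 3, 5, 10 = 58 seats, so the divisor must be adjusted.
With modified divisor 680: modified quotas Arden 8.250, Brisco 10.610, Carrow 11.324, Dorne 14.309, Eskel 3.704, Farrow 5.737, Galen 11.582.
Rounding down: Arden 8, Brisco 10, Carrow 11, Dorne 14, Eskel 3, Farrow 5, Galen 11 (total 62).
Dorne receives 14.

14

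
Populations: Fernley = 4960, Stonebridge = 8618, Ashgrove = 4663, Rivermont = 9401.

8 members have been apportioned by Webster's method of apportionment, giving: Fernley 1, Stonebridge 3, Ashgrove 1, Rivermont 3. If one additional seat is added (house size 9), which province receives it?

Priority for the next seat is population ÷ (current seats + 0.5).
Priorities: Fernley 3306.667, Stonebridge 2462.286, Ashgrove 3108.667, Rivermont 2686.000.
Highest priority: Fernley.

Fernley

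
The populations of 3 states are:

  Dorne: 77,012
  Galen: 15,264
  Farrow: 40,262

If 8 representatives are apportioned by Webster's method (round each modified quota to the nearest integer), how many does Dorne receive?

5

Standard divisor 132538/8 ≈ 16567.25; standard quotas: Dorne 4.648, Galen 0.921, Farrow 2.430.
Rounding to the nearest integer gives Dorne 5, Galen 1, Farrow 2 — total 8, matching the house size, so no adjustment is needed.
Dorne receives 5.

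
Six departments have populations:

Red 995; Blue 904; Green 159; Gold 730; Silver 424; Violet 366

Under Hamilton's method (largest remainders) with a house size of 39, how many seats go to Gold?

8

The standard divisor is 3578/39 ≈ 91.744.
Standard quotas: Red 10.845, Blue 9.854, Green 1.733, Gold 7.957, Silver 4.622, Violet 3.989.
Lower quotas: Red 10, Blue 9, Green 1, Gold 7, Silver 4, Violet 3 (sum 34, leaving 5 seats).
Remainders in descending order: Violet 0.989, Gold 0.957, Blue 0.854, Red 0.845, Green 0.733, Silver 0.622.
The surplus seats go to Violet, Gold, Blue, Red, Green.
Gold receives 8.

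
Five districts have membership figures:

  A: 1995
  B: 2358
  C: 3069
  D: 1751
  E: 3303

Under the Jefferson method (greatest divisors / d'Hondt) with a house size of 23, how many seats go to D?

Standard divisor 12476/23 ≈ 542.435; standard quotas: A 3.678, B 4.347, C 5.658, D 3.228, E 6.089.
Rounding down gives 3, 4, 5, 3, 6 = 21 seats, so the divisor must be adjusted.
With modified divisor 490: modified quotas A 4.071, B 4.812, C 6.263, D 3.573, E 6.741.
Rounding down: A 4, B 4, C 6, D 3, E 6 (total 23).
D receives 3.

3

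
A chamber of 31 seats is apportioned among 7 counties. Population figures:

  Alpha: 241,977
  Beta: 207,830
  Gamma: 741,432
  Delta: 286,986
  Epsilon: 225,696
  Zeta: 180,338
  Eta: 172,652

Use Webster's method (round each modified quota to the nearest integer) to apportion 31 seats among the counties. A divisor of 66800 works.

Alpha 4, Beta 3, Gamma 11, Delta 4, Epsilon 3, Zeta 3, Eta 3

With modified divisor 66800: modified quotas Alpha 3.622, Beta 3.111, Gamma 11.099, Delta 4.296, Epsilon 3.379, Zeta 2.700, Eta 2.585.
Rounding to the nearest integer: Alpha 4, Beta 3, Gamma 11, Delta 4, Epsilon 3, Zeta 3, Eta 3 (total 31).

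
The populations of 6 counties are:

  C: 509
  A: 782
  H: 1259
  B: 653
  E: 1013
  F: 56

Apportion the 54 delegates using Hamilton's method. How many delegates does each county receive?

The standard divisor is 4272/54 ≈ 79.111.
Standard quotas: C 6.434, A 9.885, H 15.914, B 8.254, E 12.805, F 0.708.
Lower quotas: C 6, A 9, H 15, B 8, E 12, F 0 (sum 50, leaving 4 seats).
Remainders in descending order: H 0.914, A 0.885, E 0.805, F 0.708, C 0.434, B 0.254.
The surplus seats go to H, A, E, F.

C 6; A 10; H 16; B 8; E 13; F 1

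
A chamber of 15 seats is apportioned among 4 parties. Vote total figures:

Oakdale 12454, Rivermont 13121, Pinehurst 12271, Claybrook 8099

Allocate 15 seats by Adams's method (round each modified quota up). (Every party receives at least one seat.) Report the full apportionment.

Standard divisor 45945/15 ≈ 3063; standard quotas: Oakdale 4.066, Rivermont 4.284, Pinehurst 4.006, Claybrook 2.644.
Rounding up gives 5, 5, 5, 3 = 18 seats, so the divisor must be adjusted.
With modified divisor 3700: modified quotas Oakdale 3.366, Rivermont 3.546, Pinehurst 3.316, Claybrook 2.189.
Rounding up: Oakdale 4, Rivermont 4, Pinehurst 4, Claybrook 3 (total 15).

Oakdale=4, Rivermont=4, Pinehurst=4, Claybrook=3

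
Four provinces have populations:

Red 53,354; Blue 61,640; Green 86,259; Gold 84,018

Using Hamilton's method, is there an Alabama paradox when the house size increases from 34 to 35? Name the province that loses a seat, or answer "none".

Red

At 34 seats: Red 7, Blue 7, Green 10, Gold 10.
At 35 seats: Red 6, Blue 8, Green 11, Gold 10.
Red drops from 7 to 6.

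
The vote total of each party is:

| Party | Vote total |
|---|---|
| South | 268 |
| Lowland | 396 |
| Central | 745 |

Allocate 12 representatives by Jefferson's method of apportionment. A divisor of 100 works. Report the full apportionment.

South 2; Lowland 3; Central 7

With modified divisor 100: modified quotas South 2.680, Lowland 3.960, Central 7.450.
Rounding down: South 2, Lowland 3, Central 7 (total 12).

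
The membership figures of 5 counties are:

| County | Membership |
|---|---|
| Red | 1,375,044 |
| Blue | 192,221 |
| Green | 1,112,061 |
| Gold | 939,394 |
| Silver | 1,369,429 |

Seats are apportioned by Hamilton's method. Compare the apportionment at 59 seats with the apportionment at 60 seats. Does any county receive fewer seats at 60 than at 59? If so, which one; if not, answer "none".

At 59 seats: Red 16, Blue 3, Green 13, Gold 11, Silver 16.
At 60 seats: Red 17, Blue 2, Green 13, Gold 11, Silver 17.
Blue drops from 3 to 2.

Blue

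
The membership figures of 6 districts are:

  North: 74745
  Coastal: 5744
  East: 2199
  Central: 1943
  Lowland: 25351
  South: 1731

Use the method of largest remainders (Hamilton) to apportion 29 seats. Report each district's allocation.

North: 19; Coastal: 1; East: 1; Central: 1; Lowland: 7; South: 0

Total 111713; standard divisor 111713/29 ≈ 3852.172.
Standard quotas: North 19.4033, Coastal 1.4911, East 0.5708, Central 0.5044, Lowland 6.5810, South 0.4494.
Lower quotas: North 19, Coastal 1, East 0, Central 0, Lowland 6, South 0 (sum 26, leaving 3 seats).
Remainders in descending order: Lowland 0.5810, East 0.5708, Central 0.5044, Coastal 0.4911, South 0.4494, North 0.4033.
Largest remainders: Lowland, East, Central receive the extra seats.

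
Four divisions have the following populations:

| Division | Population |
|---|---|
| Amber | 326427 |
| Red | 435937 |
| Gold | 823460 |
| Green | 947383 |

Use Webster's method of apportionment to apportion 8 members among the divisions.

Standard divisor 2533207/8 ≈ 316650.875; standard quotas: Amber 1.031, Red 1.377, Gold 2.601, Green 2.992.
Rounding to the nearest integer gives Amber 1, Red 1, Gold 3, Green 3 — total 8, matching the house size, so no adjustment is needed.

Amber 1, Red 1, Gold 3, Green 3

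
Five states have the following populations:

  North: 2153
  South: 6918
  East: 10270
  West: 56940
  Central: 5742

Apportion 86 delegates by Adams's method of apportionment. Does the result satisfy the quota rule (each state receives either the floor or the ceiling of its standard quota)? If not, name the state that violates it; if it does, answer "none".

West

Standard quotas: North 2.257, South 7.253, East 10.768, West 59.701, Central 6.020.
Adams allocation: North 3, South 8, East 11, West 58, Central 6.
West has quota 59.701 (lower 59, upper 60) but receives 58 — outside the quota interval.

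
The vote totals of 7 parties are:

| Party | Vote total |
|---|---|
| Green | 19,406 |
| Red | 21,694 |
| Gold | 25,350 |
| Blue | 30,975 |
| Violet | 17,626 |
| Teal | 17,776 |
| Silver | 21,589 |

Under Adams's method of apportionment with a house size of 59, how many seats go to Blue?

Standard divisor 154416/59 ≈ 2617.22; standard quotas: Green 7.415, Red 8.289, Gold 9.686, Blue 11.835, Violet 6.735, Teal 6.792, Silver 8.249.
Rounding up gives 8, 9, 10, 12, 7, 7, 9 = 62 seats, so the divisor must be adjusted.
With modified divisor 2800: modified quotas Green 6.931, Red 7.748, Gold 9.054, Blue 11.062, Violet 6.295, Teal 6.349, Silver 7.710.
Rounding up: Green 7, Red 8, Gold 10, Blue 12, Violet 7, Teal 7, Silver 8 (total 59).
Blue receives 12.

12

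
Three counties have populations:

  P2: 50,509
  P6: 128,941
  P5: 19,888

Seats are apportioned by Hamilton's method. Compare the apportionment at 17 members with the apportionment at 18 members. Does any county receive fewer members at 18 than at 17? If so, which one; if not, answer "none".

none

At 17 seats: P2 4, P6 11, P5 2.
At 18 seats: P2 4, P6 12, P5 2.
No county's allocation decreased.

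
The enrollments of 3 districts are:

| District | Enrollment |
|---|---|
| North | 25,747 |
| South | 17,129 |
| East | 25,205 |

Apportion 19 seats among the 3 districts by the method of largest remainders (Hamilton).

North=7; South=5; East=7

Total 68081; standard divisor 68081/19 ≈ 3583.211.
Standard quotas: North 7.1855, South 4.7803, East 7.0342.
Lower quotas: North 7, South 4, East 7 (sum 18, leaving 1 seat).
Remainders in descending order: South 0.7803, North 0.1855, East 0.0342.
Largest remainder: South receives the extra seat.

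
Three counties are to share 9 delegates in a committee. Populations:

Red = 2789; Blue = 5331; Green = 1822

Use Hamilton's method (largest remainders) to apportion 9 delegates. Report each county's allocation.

Total 9942; standard divisor 9942/9 ≈ 1104.667.
Standard quotas: Red 2.5247, Blue 4.8259, Green 1.6494.
Lower quotas: Red 2, Blue 4, Green 1 (sum 7, leaving 2 seats).
Remainders in descending order: Blue 0.8259, Green 0.6494, Red 0.5247.
Largest remainders: Blue, Green receive the extra seats.

Red: 2; Blue: 5; Green: 2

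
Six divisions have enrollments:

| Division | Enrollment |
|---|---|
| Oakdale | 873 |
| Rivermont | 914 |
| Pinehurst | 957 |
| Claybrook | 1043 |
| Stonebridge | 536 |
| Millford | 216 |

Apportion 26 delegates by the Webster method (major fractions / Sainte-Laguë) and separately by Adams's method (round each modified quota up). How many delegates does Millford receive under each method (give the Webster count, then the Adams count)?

Webster: Oakdale 5, Rivermont 5, Pinehurst 6, Claybrook 6, Stonebridge 3, Millford 1.
Adams: Oakdale 5, Rivermont 5, Pinehurst 5, Claybrook 6, Stonebridge 3, Millford 2.
Millford gets 1 under Webster and 2 under Adams.

1 and 2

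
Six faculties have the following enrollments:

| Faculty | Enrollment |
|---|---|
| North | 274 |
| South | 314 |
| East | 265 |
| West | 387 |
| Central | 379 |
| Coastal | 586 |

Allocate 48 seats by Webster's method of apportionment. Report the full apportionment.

North=6, South=7, East=6, West=8, Central=8, Coastal=13

Standard divisor 2205/48 ≈ 45.938; standard quotas: North 5.965, South 6.835, East 5.769, West 8.424, Central 8.250, Coastal 12.756.
Rounding to the nearest integer gives North 6, South 7, East 6, West 8, Central 8, Coastal 13 — total 48, matching the house size, so no adjustment is needed.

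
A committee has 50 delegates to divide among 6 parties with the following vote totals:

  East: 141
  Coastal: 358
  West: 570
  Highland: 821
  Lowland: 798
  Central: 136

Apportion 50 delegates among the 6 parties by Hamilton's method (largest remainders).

The standard divisor is 2824/50 ≈ 56.48.
Standard quotas: East 2.496, Coastal 6.339, West 10.092, Highland 14.536, Lowland 14.129, Central 2.408.
Lower quotas: East 2, Coastal 6, West 10, Highland 14, Lowland 14, Central 2 (sum 48, leaving 2 seats).
Remainders in descending order: Highland 0.536, East 0.496, Central 0.408, Coastal 0.339, Lowland 0.129, West 0.092.
Largest remainders: Highland, East receive the extra seats.

East: 3, Coastal: 6, West: 10, Highland: 15, Lowland: 14, Central: 2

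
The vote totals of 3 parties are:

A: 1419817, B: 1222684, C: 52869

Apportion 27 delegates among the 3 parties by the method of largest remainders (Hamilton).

Total 2695370; standard divisor 2695370/27 ≈ 99828.519.
Standard quotas: A 14.2226, B 12.2478, C 0.5296.
Lower quotas: A 14, B 12, C 0 (sum 26, leaving 1 seat).
Remainders in descending order: C 0.5296, B 0.2478, A 0.2226.
Largest remainder: C receives the extra seat.

A 14, B 12, C 1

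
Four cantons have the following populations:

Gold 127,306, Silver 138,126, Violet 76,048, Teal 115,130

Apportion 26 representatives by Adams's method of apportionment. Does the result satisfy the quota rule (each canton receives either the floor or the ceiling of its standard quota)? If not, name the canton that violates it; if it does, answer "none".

none

Standard quotas: Gold 7.249, Silver 7.865, Violet 4.330, Teal 6.556.
Adams allocation: Gold 7, Silver 8, Violet 4, Teal 7.
Every allocation lies between the lower and upper quota.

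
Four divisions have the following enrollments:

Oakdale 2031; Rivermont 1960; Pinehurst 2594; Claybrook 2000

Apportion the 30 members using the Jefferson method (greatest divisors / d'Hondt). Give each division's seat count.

Oakdale: 7, Rivermont: 7, Pinehurst: 9, Claybrook: 7

Standard divisor 8585/30 ≈ 286.167; standard quotas: Oakdale 7.097, Rivermont 6.849, Pinehurst 9.065, Claybrook 6.989.
Rounding down gives 7, 6, 9, 6 = 28 seats, so the divisor must be adjusted.
With modified divisor 270: modified quotas Oakdale 7.522, Rivermont 7.259, Pinehurst 9.607, Claybrook 7.407.
Rounding down: Oakdale 7, Rivermont 7, Pinehurst 9, Claybrook 7 (total 30).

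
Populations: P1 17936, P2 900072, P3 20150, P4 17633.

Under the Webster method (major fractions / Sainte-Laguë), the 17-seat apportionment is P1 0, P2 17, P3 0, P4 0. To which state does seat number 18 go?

P2

Priority for the next seat is population ÷ (current seats + 0.5).
Priorities: P1 35872.000, P2 51432.686, P3 40300.000, P4 35266.000.
Highest priority: P2.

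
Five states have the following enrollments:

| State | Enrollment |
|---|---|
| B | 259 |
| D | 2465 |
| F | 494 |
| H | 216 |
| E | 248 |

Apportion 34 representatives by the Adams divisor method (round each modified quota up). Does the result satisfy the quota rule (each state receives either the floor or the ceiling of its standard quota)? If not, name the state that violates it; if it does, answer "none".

Standard quotas: B 2.392, D 22.762, F 4.562, H 1.995, E 2.290.
Adams allocation: B 3, D 21, F 5, H 2, E 3.
D has quota 22.762 (lower 22, upper 23) but receives 21 — outside the quota interval.

D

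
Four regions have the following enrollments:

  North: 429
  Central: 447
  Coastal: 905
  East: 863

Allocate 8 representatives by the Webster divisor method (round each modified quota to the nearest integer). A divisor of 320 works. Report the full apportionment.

North=1; Central=1; Coastal=3; East=3

With modified divisor 320: modified quotas North 1.341, Central 1.397, Coastal 2.828, East 2.697.
Rounding to the nearest integer: North 1, Central 1, Coastal 3, East 3 (total 8).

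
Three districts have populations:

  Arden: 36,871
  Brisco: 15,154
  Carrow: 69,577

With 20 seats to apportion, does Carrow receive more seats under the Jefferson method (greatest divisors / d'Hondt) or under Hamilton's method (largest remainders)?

Jefferson

Jefferson: Arden 6, Brisco 2, Carrow 12.
Hamilton: Arden 6, Brisco 3, Carrow 11.
Carrow gets 12 under Jefferson and 11 under Hamilton.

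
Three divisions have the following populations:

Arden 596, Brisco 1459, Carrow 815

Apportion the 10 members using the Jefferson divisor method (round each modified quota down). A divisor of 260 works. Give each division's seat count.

Arden=2, Brisco=5, Carrow=3

With modified divisor 260: modified quotas Arden 2.292, Brisco 5.612, Carrow 3.135.
Rounding down: Arden 2, Brisco 5, Carrow 3 (total 10).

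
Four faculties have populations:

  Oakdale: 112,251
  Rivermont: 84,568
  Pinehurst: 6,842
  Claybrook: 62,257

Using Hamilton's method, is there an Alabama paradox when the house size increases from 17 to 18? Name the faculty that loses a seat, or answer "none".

At 17 seats: Oakdale 7, Rivermont 5, Pinehurst 1, Claybrook 4.
At 18 seats: Oakdale 8, Rivermont 6, Pinehurst 0, Claybrook 4.
Pinehurst drops from 1 to 0.

Pinehurst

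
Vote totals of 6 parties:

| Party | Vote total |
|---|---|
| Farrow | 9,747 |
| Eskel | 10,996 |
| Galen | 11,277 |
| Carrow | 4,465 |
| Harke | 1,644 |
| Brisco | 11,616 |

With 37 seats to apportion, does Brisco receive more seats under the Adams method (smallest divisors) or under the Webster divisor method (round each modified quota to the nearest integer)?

Webster

Adams: Farrow 7, Eskel 8, Galen 8, Carrow 4, Harke 2, Brisco 8.
Webster: Farrow 7, Eskel 8, Galen 9, Carrow 3, Harke 1, Brisco 9.
Brisco gets 8 under Adams and 9 under Webster.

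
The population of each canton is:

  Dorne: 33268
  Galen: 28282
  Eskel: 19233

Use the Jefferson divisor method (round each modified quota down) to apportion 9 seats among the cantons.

Standard divisor 80783/9 ≈ 8975.889; standard quotas: Dorne 3.706, Galen 3.151, Eskel 2.143.
Rounding down gives 3, 3, 2 = 8 seats, so the divisor must be adjusted.
With modified divisor 7700: modified quotas Dorne 4.321, Galen 3.673, Eskel 2.498.
Rounding down: Dorne 4, Galen 3, Eskel 2 (total 9).

Dorne=4; Galen=3; Eskel=2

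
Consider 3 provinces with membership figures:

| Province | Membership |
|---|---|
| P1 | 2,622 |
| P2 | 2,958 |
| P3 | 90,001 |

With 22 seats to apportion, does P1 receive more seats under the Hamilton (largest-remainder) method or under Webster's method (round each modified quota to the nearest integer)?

Webster

Hamilton: P1 0, P2 1, P3 21.
Webster: P1 1, P2 1, P3 20.
P1 gets 0 under Hamilton and 1 under Webster.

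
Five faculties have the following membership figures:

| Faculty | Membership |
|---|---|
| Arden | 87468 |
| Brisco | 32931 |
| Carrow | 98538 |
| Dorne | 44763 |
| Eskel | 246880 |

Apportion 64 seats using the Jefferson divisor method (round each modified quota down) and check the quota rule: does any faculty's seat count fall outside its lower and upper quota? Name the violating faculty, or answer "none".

Standard quotas: Arden 10.964, Brisco 4.128, Carrow 12.352, Dorne 5.611, Eskel 30.946.
Jefferson allocation: Arden 11, Brisco 4, Carrow 12, Dorne 5, Eskel 32.
Eskel has quota 30.946 (lower 30, upper 31) but receives 32 — outside the quota interval.

Eskel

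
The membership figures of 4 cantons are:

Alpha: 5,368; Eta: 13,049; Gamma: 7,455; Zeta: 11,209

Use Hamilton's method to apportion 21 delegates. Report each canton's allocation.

Alpha 3, Eta 8, Gamma 4, Zeta 6

Total 37081; standard divisor 37081/21 ≈ 1765.762.
Standard quotas: Alpha 3.0400, Eta 7.3900, Gamma 4.2220, Zeta 6.3480.
Lower quotas: Alpha 3, Eta 7, Gamma 4, Zeta 6 (sum 20, leaving 1 seat).
Remainders in descending order: Eta 0.3900, Zeta 0.3480, Gamma 0.2220, Alpha 0.0400.
Largest remainder: Eta receives the extra seat.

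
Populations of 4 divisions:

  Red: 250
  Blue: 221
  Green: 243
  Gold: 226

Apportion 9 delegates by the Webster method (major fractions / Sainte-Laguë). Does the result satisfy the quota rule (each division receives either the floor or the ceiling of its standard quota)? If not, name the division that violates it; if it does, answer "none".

none

Standard quotas: Red 2.394, Blue 2.116, Green 2.327, Gold 2.164.
Webster allocation: Red 3, Blue 2, Green 2, Gold 2.
Every allocation lies between the lower and upper quota.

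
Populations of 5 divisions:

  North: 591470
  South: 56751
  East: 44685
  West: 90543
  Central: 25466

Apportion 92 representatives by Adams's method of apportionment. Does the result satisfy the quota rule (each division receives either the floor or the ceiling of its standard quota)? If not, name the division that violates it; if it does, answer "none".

North

Standard quotas: North 67.269, South 6.454, East 5.082, West 10.298, Central 2.896.
Adams allocation: North 66, South 7, East 5, West 11, Central 3.
North has quota 67.269 (lower 67, upper 68) but receives 66 — outside the quota interval.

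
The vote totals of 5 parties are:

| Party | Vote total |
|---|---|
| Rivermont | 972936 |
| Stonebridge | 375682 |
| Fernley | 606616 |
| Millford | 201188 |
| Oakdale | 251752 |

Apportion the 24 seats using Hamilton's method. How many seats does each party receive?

The standard divisor is 2408174/24 ≈ 100340.583.
Standard quotas: Rivermont 9.6963, Stonebridge 3.7441, Fernley 6.0456, Millford 2.0051, Oakdale 2.5090.
Lower quotas: Rivermont 9, Stonebridge 3, Fernley 6, Millford 2, Oakdale 2 (sum 22, leaving 2 seats).
Remainders in descending order: Stonebridge 0.7441, Rivermont 0.6963, Oakdale 0.5090, Fernley 0.0456, Millford 0.0051.
Largest remainders: Stonebridge, Rivermont receive the extra seats.

Rivermont 10; Stonebridge 4; Fernley 6; Millford 2; Oakdale 2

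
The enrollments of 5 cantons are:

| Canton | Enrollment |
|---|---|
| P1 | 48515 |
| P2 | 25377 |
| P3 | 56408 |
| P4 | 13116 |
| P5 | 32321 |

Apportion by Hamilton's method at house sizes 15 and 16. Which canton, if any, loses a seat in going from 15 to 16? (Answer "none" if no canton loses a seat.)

At 15 seats: P1 4, P2 2, P3 5, P4 1, P5 3.
At 16 seats: P1 5, P2 2, P3 5, P4 1, P5 3.
No canton's allocation decreased.

none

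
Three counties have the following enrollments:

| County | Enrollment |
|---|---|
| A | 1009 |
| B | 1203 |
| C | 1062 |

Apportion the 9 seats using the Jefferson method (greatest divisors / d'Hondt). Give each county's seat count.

Standard divisor 3274/9 ≈ 363.778; standard quotas: A 2.774, B 3.307, C 2.919.
Rounding down gives 2, 3, 2 = 7 seats, so the divisor must be adjusted.
With modified divisor 320: modified quotas A 3.153, B 3.759, C 3.319.
Rounding down: A 3, B 3, C 3 (total 9).

A: 3, B: 3, C: 3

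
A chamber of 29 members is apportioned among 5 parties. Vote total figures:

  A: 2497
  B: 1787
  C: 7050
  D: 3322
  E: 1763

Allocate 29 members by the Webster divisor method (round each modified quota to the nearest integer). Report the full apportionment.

A=4, B=3, C=13, D=6, E=3

Standard divisor 16419/29 ≈ 566.172; standard quotas: A 4.410, B 3.156, C 12.452, D 5.867, E 3.114.
Rounding to the nearest integer gives 4, 3, 12, 6, 3 = 28 seats, so the divisor must be adjusted.
With modified divisor 560: modified quotas A 4.459, B 3.191, C 12.589, D 5.932, E 3.148.
Rounding to the nearest integer: A 4, B 3, C 13, D 6, E 3 (total 29).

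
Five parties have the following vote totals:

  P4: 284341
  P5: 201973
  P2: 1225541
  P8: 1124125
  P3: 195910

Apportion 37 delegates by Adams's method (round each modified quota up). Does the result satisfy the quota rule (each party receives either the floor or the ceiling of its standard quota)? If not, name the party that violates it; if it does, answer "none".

Standard quotas: P4 3.470, P5 2.465, P2 14.956, P8 13.718, P3 2.391.
Adams allocation: P4 4, P5 3, P2 14, P8 13, P3 3.
Every allocation lies between the lower and upper quota.

none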